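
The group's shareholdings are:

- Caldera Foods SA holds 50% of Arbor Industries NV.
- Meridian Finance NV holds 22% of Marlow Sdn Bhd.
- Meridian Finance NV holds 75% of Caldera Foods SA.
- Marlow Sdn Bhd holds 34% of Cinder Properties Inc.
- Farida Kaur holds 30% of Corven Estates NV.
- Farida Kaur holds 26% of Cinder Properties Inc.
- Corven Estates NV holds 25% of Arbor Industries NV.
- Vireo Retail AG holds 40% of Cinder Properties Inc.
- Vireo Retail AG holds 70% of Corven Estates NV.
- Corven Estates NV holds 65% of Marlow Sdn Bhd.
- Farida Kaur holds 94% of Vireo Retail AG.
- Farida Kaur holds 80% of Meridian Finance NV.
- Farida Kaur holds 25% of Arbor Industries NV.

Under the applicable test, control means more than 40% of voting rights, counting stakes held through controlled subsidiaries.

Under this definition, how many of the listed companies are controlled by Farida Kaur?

Farida holds 94% of Vireo, so Farida controls Vireo.
Vireo and Farida together hold 70% + 30% = 100% of Corven, so Farida controls Corven.
Farida holds 80% of Meridian, so Farida controls Meridian.
Meridian and Corven together hold 22% + 65% = 87% of Marlow, so Farida controls Marlow.
Meridian holds 75% of Caldera, so Farida controls Caldera.
Corven and Caldera and Farida together hold 25% + 50% + 25% = 100% of Arbor, so Farida controls Arbor.
Vireo and Farida and Marlow together hold 40% + 26% + 34% = 100% of Cinder, so Farida controls Cinder.
Farida controls 7 companies.

7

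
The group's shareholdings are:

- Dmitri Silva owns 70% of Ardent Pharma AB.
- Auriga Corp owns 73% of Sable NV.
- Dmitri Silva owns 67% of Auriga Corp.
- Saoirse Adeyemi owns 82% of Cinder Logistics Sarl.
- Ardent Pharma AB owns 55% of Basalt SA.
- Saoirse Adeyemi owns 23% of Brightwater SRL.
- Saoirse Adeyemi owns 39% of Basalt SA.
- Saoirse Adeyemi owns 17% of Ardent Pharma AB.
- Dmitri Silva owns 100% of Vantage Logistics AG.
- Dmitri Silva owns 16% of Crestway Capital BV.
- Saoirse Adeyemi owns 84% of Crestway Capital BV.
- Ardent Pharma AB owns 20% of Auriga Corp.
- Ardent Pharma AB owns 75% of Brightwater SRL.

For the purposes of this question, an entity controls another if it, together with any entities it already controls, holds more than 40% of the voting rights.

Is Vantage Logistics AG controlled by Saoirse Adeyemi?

Saoirse holds 82% of Cinder, so Saoirse controls Cinder.
Saoirse holds 84% of Crestway, so Saoirse controls Crestway.
Neither Saoirse nor any entity Saoirse controls holds any voting interest in Vantage.
So Saoirse does not control Vantage.

No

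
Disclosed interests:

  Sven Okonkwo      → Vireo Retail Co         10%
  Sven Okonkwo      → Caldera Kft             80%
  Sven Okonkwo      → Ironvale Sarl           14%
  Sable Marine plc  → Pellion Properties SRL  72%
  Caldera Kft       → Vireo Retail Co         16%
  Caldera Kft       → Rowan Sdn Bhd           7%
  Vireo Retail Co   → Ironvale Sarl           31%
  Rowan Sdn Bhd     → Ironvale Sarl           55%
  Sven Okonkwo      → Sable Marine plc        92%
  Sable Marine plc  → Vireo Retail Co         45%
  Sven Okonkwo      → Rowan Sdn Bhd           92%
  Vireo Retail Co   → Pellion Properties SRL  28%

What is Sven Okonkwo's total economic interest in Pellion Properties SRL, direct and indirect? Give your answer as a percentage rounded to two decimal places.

Sven reaches Pellion along 4 paths.
Via Sable → Vireo: 92% × 45% × 28% = 11.592%.
Via Vireo: 10% × 28% = 2.8%.
Via Caldera → Vireo: 80% × 16% × 28% = 3.584%.
Via Sable: 92% × 72% = 66.24%.
Total: 11.592% + 2.8% + 3.584% + 66.24% = 84.216%.
Rounded: 84.22%.

84.22%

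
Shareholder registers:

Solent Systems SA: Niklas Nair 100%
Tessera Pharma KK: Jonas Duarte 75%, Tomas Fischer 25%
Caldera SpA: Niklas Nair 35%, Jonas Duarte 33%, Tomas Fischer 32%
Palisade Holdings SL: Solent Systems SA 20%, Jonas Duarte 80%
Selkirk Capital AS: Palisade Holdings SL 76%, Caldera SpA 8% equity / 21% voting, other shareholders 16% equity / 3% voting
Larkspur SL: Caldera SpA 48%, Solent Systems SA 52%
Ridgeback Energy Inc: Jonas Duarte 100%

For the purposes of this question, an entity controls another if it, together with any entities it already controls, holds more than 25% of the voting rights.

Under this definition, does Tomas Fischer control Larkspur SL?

Yes

Tomas holds 32% of Caldera, so Tomas controls Caldera.
Caldera holds 48% of Larkspur, so Tomas controls Larkspur.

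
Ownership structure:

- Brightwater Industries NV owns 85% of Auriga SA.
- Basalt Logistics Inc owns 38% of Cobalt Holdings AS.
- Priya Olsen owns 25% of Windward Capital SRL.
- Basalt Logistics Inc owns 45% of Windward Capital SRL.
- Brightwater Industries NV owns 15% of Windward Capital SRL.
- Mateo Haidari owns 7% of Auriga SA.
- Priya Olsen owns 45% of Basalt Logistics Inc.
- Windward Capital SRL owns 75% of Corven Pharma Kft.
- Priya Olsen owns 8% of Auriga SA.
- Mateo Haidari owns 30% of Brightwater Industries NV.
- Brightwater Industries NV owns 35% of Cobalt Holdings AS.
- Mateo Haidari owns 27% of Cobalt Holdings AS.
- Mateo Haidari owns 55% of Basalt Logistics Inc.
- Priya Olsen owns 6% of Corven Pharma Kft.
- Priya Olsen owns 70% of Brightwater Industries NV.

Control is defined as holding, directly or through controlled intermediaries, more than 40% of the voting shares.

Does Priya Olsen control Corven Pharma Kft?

Yes

Priya holds 70% of Brightwater, so Priya controls Brightwater.
Priya holds 45% of Basalt, so Priya controls Basalt.
Brightwater and Basalt and Priya together hold 15% + 45% + 25% = 85% of Windward, so Priya controls Windward.
Priya and Windward together hold 6% + 75% = 81% of Corven, so Priya controls Corven.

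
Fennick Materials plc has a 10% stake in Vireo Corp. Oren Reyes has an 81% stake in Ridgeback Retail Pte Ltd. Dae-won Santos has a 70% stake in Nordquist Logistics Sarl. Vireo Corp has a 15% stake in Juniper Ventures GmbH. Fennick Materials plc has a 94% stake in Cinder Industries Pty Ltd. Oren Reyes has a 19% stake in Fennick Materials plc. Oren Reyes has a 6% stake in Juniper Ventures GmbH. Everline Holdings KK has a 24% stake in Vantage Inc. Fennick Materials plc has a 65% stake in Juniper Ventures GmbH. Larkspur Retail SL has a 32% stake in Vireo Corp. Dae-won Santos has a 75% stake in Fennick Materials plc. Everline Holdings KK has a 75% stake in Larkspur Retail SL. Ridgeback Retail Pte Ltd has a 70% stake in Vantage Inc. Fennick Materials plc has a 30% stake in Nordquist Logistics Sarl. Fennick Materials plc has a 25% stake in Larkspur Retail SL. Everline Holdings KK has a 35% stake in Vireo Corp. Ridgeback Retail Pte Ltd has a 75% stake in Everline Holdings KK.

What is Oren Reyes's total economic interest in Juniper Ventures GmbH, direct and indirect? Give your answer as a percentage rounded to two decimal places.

24.24%

Oren reaches Juniper along 6 paths.
Via Fennick: 19% × 65% = 12.35%.
Via Fennick → Larkspur → Vireo: 19% × 25% × 32% × 15% = 0.228%.
Via Ridgeback → Everline → Larkspur → Vireo: 81% × 75% × 75% × 32% × 15% = 2.187%.
Via Ridgeback → Everline → Vireo: 81% × 75% × 35% × 15% = 3.189375%.
Via Fennick → Vireo: 19% × 10% × 15% = 0.285%.
Direct stake: 6% = 6%.
Total: 12.35% + 0.228% + 2.187% + 3.189375% + 0.285% + 6% = 24.239375%.
Rounded: 24.24%.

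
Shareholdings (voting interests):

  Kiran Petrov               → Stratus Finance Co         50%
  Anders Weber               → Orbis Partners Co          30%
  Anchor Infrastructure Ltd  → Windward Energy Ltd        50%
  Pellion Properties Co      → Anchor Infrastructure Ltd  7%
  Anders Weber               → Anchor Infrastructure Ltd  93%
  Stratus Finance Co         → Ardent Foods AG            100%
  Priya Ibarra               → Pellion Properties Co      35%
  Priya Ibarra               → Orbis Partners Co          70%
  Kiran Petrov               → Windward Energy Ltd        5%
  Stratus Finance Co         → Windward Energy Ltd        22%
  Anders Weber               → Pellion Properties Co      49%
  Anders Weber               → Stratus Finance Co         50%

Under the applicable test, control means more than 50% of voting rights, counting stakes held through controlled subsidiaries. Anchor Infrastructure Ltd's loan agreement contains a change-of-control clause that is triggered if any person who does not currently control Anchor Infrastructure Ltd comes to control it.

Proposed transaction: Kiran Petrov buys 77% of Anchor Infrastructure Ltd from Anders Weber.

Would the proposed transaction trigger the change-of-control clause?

The purchase adds only to Kiran's holdings (Anders's stake shrinks), so Kiran is the only person who could newly come to control Anchor.
Kiran's largest direct stake is 50% in Stratus, which does not meet the threshold, so Kiran controls no company.
Neither Kiran nor any entity Kiran controls holds any voting interest in Anchor.
So before the transaction, Kiran does not control Anchor.
After the purchase, Kiran holds 77% of Anchor directly, and Anders's stake falls to 16%.
Kiran holds 77% of Anchor, so Kiran controls Anchor.
Kiran did not control Anchor before and does after, so the clause is triggered.

Yes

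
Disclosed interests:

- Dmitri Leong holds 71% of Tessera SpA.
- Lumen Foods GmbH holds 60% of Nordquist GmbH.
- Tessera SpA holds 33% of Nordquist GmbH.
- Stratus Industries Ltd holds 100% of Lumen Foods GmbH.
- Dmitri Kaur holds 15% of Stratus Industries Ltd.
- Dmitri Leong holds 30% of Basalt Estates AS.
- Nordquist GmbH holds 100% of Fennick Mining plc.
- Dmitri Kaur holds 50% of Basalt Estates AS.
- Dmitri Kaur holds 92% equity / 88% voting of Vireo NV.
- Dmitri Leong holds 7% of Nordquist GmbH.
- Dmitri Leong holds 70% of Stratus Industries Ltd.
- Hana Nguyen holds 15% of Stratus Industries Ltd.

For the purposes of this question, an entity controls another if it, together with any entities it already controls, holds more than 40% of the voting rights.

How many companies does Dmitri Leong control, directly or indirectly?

5

Dmitri Leong holds 70% of Stratus, so Dmitri Leong controls Stratus.
Dmitri Leong holds 71% of Tessera, so Dmitri Leong controls Tessera.
Stratus holds 100% of Lumen, so Dmitri Leong controls Lumen.
Dmitri Leong and Tessera and Lumen together hold 7% + 33% + 60% = 100% of Nordquist, so Dmitri Leong controls Nordquist.
Nordquist holds 100% of Fennick, so Dmitri Leong controls Fennick.
No other company's threshold is met.
Dmitri Leong controls 5 companies.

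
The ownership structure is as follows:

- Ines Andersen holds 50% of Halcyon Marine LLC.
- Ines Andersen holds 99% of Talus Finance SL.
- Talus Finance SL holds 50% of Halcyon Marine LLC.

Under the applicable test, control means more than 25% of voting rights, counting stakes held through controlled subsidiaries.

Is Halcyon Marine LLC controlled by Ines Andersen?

Yes

Ines holds 99% of Talus, so Ines controls Talus.
Talus and Ines together hold 50% + 50% = 100% of Halcyon, so Ines controls Halcyon.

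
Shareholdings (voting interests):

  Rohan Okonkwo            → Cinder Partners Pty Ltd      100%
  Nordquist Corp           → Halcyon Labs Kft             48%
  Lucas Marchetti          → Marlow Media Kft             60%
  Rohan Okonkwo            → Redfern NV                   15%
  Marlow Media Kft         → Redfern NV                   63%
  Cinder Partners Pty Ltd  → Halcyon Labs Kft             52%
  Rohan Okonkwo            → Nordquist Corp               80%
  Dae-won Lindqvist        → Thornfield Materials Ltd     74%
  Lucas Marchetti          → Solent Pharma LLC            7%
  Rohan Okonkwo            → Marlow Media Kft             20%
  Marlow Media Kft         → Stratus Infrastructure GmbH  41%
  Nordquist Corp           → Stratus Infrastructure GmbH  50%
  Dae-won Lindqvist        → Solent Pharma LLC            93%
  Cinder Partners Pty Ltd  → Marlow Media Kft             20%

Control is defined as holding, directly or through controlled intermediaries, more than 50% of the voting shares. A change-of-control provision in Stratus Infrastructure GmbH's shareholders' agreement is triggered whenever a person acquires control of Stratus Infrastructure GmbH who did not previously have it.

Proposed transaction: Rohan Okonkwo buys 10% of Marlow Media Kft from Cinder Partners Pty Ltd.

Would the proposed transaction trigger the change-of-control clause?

No

The purchase adds only to Rohan's holdings (Cinder's stake shrinks), so Rohan is the only person who could newly come to control Stratus.
Rohan holds 100% of Cinder, so Rohan controls Cinder.
Rohan holds 80% of Nordquist, so Rohan controls Nordquist.
Cinder and Nordquist together hold 52% + 48% = 100% of Halcyon, so Rohan controls Halcyon.
In Stratus, Rohan's side holds only 50%, not > 50%.
So before the transaction, Rohan does not control Stratus.
After the purchase, Rohan's direct stake in Marlow rises to 20% + 10% = 30%, and Cinder's stake falls to 10%.
Rohan's side now holds 10% + 30% = 40% of Marlow, not > 50%, so Rohan still does not control Marlow.
After the transaction, Rohan's side holds 50% of Stratus, not > 50%, so Rohan still does not control Stratus.
No new person acquires control, so the clause is not triggered.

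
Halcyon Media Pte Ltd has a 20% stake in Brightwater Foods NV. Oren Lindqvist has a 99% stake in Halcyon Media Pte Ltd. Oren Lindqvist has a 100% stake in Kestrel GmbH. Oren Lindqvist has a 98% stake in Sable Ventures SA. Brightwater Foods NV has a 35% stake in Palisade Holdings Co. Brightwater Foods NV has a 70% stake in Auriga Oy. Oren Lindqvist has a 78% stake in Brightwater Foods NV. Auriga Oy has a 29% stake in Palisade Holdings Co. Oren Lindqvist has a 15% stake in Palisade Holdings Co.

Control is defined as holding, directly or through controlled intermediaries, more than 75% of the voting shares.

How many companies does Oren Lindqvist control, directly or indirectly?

4

Oren holds 99% of Halcyon, so Oren controls Halcyon.
Oren and Halcyon together hold 78% + 20% = 98% of Brightwater, so Oren controls Brightwater.
Oren holds 100% of Kestrel, so Oren controls Kestrel.
Oren holds 98% of Sable, so Oren controls Sable.
No other company's threshold is met.
Oren controls 4 companies.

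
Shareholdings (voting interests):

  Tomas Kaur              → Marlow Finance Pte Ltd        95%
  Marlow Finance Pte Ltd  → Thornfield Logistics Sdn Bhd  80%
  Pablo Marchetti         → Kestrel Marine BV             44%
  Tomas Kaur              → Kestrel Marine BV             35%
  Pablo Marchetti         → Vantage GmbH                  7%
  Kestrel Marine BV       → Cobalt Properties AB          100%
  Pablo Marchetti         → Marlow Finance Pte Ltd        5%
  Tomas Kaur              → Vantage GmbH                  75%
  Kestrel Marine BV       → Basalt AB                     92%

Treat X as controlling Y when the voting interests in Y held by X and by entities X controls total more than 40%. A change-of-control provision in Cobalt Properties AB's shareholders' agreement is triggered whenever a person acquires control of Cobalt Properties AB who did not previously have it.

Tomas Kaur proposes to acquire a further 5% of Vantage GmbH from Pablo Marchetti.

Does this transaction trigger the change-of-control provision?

The purchase adds only to Tomas's holdings (Pablo's stake shrinks), so Tomas is the only person who could newly come to control Cobalt.
Tomas holds 95% of Marlow, so Tomas controls Marlow.
Tomas holds 75% of Vantage, so Tomas controls Vantage.
Marlow holds 80% of Thornfield, so Tomas controls Thornfield.
Neither Tomas nor any entity Tomas controls holds any voting interest in Cobalt.
So before the transaction, Tomas does not control Cobalt.
After the purchase, Tomas's direct stake in Vantage rises to 75% + 5% = 80%, and Pablo's stake falls to 2%.
Tomas holds 80% of Vantage, so Tomas controls Vantage.
After the transaction, neither Tomas nor any entity Tomas controls holds a voting interest in Cobalt, so Tomas still does not control it.
No new person acquires control, so the clause is not triggered.

No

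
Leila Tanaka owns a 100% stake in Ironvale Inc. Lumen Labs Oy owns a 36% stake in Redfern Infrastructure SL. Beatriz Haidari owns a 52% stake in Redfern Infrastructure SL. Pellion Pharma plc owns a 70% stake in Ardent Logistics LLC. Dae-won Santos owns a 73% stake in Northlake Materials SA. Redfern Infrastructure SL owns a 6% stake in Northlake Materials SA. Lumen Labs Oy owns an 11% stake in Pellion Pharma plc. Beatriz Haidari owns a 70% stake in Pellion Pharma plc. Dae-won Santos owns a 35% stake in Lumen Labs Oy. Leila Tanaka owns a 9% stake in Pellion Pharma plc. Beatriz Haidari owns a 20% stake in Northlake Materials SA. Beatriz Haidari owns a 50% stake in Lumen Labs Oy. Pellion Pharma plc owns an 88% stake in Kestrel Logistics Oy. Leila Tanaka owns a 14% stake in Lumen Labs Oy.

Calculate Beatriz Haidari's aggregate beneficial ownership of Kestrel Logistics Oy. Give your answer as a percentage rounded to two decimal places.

Beatriz reaches Kestrel along 2 paths.
Via Pellion: 70% × 88% = 61.6%.
Via Lumen → Pellion: 50% × 11% × 88% = 4.84%.
Total: 61.6% + 4.84% = 66.44%.

66.44%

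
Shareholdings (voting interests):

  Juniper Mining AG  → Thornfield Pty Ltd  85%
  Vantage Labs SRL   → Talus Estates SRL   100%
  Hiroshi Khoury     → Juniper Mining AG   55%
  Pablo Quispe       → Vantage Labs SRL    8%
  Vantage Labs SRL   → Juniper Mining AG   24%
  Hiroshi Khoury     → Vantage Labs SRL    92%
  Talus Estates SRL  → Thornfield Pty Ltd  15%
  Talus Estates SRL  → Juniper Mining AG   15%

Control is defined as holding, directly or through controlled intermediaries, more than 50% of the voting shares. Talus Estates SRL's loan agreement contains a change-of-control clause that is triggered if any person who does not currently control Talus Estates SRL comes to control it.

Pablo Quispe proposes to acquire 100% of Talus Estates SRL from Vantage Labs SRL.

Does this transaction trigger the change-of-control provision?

The purchase adds only to Pablo's holdings (Vantage's stake shrinks), so Pablo is the only person who could newly come to control Talus.
Pablo's largest direct stake is 8% in Vantage, which does not meet the threshold, so Pablo controls no company.
Neither Pablo nor any entity Pablo controls holds any voting interest in Talus.
So before the transaction, Pablo does not control Talus.
After the purchase, Pablo holds 100% of Talus directly, and Vantage's stake falls to 0%.
Pablo holds 100% of Talus, so Pablo controls Talus.
Pablo did not control Talus before and does after, so the clause is triggered.

Yes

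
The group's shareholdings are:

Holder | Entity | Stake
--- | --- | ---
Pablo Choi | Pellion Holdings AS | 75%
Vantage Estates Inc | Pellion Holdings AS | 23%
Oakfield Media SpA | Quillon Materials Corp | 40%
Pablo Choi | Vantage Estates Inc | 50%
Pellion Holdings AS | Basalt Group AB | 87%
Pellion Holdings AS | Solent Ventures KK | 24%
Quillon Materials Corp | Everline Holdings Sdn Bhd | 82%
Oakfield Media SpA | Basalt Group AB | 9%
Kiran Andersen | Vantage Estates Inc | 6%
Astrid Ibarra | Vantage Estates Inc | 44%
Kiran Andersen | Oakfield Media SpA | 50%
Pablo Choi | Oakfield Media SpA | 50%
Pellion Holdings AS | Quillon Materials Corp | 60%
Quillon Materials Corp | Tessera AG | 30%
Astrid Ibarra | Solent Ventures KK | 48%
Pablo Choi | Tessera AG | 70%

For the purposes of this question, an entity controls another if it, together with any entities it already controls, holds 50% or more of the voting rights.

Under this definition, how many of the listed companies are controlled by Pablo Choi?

Pablo holds 50% of Vantage, so Pablo controls Vantage.
Pablo holds 50% of Oakfield, so Pablo controls Oakfield.
Pablo and Vantage together hold 75% + 23% = 98% of Pellion, so Pablo controls Pellion.
Oakfield and Pellion together hold 40% + 60% = 100% of Quillon, so Pablo controls Quillon.
Quillon holds 82% of Everline, so Pablo controls Everline.
Pellion and Oakfield together hold 87% + 9% = 96% of Basalt, so Pablo controls Basalt.
Quillon and Pablo together hold 30% + 70% = 100% of Tessera, so Pablo controls Tessera.
No other company's threshold is met.
Pablo controls 7 companies.

7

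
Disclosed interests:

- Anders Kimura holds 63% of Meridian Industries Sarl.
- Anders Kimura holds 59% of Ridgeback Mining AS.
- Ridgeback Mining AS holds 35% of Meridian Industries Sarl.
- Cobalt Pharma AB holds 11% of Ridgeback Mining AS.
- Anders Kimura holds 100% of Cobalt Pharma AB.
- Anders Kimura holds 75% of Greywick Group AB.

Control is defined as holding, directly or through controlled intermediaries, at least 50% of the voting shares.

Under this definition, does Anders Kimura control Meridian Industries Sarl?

Yes

Anders holds 100% of Cobalt, so Anders controls Cobalt.
Anders and Cobalt together hold 59% + 11% = 70% of Ridgeback, so Anders controls Ridgeback.
Anders and Ridgeback together hold 63% + 35% = 98% of Meridian, so Anders controls Meridian.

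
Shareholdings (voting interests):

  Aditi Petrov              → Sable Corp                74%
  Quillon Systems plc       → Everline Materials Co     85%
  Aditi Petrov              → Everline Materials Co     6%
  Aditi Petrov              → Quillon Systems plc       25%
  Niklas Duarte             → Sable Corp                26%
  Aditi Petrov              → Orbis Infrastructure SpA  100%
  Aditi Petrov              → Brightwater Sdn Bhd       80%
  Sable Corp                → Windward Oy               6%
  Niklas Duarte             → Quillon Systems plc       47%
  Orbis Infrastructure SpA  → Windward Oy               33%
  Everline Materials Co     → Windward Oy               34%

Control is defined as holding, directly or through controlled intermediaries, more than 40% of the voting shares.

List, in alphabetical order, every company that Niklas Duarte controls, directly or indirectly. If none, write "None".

Niklas holds 47% of Quillon, so Niklas controls Quillon.
Quillon holds 85% of Everline, so Niklas controls Everline.
No other company's threshold is met.

Everline Materials Co, Quillon Systems plc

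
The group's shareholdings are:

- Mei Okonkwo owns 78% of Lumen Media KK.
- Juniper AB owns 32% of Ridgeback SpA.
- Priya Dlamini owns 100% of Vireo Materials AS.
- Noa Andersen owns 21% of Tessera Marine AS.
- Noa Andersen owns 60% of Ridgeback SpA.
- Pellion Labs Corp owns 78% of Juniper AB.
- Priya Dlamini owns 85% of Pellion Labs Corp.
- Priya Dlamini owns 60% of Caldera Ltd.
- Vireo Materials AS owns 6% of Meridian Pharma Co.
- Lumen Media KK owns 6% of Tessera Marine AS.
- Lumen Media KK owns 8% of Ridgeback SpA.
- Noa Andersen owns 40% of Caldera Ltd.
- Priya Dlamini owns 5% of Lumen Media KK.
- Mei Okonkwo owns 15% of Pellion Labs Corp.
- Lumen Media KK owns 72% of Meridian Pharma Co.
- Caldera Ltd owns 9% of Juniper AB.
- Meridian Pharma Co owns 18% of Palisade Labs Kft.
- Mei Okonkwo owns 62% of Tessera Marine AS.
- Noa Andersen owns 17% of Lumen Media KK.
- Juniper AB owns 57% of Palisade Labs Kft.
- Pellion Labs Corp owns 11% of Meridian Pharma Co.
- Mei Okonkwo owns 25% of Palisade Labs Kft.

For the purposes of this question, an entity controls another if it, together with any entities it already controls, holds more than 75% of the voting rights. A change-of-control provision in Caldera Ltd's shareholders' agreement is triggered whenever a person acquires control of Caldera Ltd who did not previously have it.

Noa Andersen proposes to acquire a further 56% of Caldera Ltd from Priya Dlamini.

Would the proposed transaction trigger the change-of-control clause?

Yes

The purchase adds only to Noa's holdings (Priya's stake shrinks), so Noa is the only person who could newly come to control Caldera.
Noa's largest direct stake is 60% in Ridgeback, which does not meet the threshold, so Noa controls no company.
In Caldera, Noa's side holds only 40%, not > 75%.
So before the transaction, Noa does not control Caldera.
After the purchase, Noa's direct stake in Caldera rises to 40% + 56% = 96%, and Priya's stake falls to 4%.
Noa holds 96% of Caldera, so Noa controls Caldera.
Noa did not control Caldera before and does after, so the clause is triggered.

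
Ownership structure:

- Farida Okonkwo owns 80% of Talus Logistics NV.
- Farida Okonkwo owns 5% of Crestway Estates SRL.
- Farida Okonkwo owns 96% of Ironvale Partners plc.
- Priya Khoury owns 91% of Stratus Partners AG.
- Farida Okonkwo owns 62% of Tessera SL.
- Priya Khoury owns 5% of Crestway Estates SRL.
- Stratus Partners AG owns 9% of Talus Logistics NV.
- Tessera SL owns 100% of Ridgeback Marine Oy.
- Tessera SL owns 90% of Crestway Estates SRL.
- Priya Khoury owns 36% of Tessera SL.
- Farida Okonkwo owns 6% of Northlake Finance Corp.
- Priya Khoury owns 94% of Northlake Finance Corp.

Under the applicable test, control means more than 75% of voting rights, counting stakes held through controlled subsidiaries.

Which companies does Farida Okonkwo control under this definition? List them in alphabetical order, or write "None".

Farida holds 96% of Ironvale, so Farida controls Ironvale.
Farida holds 80% of Talus, so Farida controls Talus.
No other company's threshold is met.

Ironvale Partners plc, Talus Logistics NV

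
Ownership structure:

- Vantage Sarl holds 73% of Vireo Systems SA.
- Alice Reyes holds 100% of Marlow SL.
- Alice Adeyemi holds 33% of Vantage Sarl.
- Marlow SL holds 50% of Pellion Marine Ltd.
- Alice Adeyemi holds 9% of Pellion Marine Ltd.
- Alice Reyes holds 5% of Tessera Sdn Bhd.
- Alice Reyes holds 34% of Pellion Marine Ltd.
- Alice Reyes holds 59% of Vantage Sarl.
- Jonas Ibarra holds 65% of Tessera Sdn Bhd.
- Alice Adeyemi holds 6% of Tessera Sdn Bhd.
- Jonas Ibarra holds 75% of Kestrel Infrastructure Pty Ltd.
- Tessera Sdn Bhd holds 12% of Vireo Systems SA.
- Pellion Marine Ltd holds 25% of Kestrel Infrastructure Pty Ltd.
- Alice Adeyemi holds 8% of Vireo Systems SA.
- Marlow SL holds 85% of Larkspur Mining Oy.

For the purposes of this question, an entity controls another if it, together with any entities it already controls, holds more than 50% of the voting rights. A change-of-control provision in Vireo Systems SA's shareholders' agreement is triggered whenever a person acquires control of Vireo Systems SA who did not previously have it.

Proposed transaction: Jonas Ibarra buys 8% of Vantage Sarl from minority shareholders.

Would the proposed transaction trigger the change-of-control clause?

The purchase changes only Jonas's holdings, so Jonas is the only person who could newly come to control Vireo.
Jonas holds 65% of Tessera, so Jonas controls Tessera.
Jonas holds 75% of Kestrel, so Jonas controls Kestrel.
In Vireo, Jonas's side holds only 12%, not > 50%.
So before the transaction, Jonas does not control Vireo.
After the purchase, Jonas holds 8% of Vantage directly.
Jonas's side now holds 8% of Vantage, not > 50%, so Jonas still does not control Vantage.
After the transaction, Jonas's side holds 12% of Vireo, not > 50%, so Jonas still does not control Vireo.
No new person acquires control, so the clause is not triggered.

No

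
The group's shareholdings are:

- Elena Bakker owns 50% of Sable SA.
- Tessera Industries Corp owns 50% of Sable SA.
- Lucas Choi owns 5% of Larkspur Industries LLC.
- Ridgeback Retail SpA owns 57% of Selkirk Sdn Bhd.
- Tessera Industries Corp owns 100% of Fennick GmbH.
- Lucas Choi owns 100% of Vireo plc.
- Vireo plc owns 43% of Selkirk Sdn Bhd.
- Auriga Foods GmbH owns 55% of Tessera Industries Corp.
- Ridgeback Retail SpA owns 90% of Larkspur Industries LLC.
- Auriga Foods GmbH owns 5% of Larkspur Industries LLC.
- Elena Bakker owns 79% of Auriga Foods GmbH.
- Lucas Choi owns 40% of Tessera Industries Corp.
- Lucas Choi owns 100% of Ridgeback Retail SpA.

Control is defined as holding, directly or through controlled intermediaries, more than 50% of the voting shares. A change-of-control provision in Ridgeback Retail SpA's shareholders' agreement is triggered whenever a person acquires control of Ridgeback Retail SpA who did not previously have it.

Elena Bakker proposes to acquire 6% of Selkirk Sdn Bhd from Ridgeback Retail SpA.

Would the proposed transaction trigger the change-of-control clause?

The purchase adds only to Elena's holdings (Ridgeback's stake shrinks), so Elena is the only person who could newly come to control Ridgeback.
Elena holds 79% of Auriga, so Elena controls Auriga.
Auriga holds 55% of Tessera, so Elena controls Tessera.
Tessera holds 100% of Fennick, so Elena controls Fennick.
Elena and Tessera together hold 50% + 50% = 100% of Sable, so Elena controls Sable.
Neither Elena nor any entity Elena controls holds any voting interest in Ridgeback.
So before the transaction, Elena does not control Ridgeback.
After the purchase, Elena holds 6% of Selkirk directly, and Ridgeback's stake falls to 51%.
Elena's side now holds 6% of Selkirk, not > 50%, so Elena still does not control Selkirk.
After the transaction, neither Elena nor any entity Elena controls holds a voting interest in Ridgeback, so Elena still does not control it.
No new person acquires control, so the clause is not triggered.

No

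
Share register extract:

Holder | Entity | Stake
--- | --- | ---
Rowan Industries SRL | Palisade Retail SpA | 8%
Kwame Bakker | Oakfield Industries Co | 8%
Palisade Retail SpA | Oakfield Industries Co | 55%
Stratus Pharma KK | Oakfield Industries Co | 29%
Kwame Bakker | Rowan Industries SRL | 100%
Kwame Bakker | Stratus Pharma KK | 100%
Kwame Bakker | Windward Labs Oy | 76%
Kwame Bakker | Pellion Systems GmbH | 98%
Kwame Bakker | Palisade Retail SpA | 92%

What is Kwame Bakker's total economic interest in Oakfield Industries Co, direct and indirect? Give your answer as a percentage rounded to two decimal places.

Kwame reaches Oakfield along 4 paths.
Via Stratus: 100% × 29% = 29%.
Via Palisade: 92% × 55% = 50.6%.
Via Rowan → Palisade: 100% × 8% × 55% = 4.4%.
Direct stake: 8% = 8%.
Total: 29% + 50.6% + 4.4% + 8% = 92%.
Rounded: 92.00%.

92.00%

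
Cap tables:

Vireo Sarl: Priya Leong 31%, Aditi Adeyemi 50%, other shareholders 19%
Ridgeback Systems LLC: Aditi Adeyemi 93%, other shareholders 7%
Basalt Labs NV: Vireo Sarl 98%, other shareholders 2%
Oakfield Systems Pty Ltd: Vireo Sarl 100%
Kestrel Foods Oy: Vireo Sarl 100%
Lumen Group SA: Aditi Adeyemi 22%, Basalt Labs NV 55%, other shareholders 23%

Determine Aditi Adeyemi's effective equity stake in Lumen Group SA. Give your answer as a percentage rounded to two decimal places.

Aditi reaches Lumen along 2 paths.
Direct stake: 22% = 22%.
Via Vireo → Basalt: 50% × 98% × 55% = 26.95%.
Total: 22% + 26.95% = 48.95%.

48.95%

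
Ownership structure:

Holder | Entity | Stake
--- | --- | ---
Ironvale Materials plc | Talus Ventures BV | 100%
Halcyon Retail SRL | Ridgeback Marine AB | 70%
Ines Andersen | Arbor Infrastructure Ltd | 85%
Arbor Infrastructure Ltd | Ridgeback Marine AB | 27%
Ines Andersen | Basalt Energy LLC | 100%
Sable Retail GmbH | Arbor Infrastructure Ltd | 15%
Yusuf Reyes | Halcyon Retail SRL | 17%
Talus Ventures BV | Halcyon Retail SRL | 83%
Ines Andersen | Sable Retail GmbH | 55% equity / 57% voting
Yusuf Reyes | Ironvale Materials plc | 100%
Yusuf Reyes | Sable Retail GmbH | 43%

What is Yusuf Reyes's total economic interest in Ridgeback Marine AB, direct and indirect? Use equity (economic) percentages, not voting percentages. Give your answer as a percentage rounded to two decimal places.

71.74%

Yusuf reaches Ridgeback along 3 paths.
Via Ironvale → Talus → Halcyon: 100% × 100% × 83% × 70% = 58.1%.
Via Halcyon: 17% × 70% = 11.9%.
Via Sable → Arbor: 43% × 15% × 27% = 1.7415%.
Total: 58.1% + 11.9% + 1.7415% = 71.7415%.
Rounded: 71.74%.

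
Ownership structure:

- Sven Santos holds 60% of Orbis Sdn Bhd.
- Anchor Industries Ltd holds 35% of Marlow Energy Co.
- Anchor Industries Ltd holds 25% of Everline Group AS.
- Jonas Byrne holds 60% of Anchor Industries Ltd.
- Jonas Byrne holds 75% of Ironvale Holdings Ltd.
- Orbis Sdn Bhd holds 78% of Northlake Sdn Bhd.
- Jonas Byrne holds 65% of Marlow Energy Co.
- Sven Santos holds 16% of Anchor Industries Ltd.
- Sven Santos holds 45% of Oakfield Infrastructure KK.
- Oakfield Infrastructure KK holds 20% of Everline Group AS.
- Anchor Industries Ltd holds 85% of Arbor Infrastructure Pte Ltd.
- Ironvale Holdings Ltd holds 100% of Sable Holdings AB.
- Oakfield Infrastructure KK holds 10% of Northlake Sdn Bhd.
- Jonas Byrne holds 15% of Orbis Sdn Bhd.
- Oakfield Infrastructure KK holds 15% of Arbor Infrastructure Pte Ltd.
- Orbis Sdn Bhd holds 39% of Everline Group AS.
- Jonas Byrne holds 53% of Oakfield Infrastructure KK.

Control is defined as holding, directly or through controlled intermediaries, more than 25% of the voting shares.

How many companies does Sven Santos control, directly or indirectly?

4

Sven holds 45% of Oakfield, so Sven controls Oakfield.
Sven holds 60% of Orbis, so Sven controls Orbis.
Oakfield and Orbis together hold 20% + 39% = 59% of Everline, so Sven controls Everline.
Orbis and Oakfield together hold 78% + 10% = 88% of Northlake, so Sven controls Northlake.
No other company's threshold is met.
Sven controls 4 companies.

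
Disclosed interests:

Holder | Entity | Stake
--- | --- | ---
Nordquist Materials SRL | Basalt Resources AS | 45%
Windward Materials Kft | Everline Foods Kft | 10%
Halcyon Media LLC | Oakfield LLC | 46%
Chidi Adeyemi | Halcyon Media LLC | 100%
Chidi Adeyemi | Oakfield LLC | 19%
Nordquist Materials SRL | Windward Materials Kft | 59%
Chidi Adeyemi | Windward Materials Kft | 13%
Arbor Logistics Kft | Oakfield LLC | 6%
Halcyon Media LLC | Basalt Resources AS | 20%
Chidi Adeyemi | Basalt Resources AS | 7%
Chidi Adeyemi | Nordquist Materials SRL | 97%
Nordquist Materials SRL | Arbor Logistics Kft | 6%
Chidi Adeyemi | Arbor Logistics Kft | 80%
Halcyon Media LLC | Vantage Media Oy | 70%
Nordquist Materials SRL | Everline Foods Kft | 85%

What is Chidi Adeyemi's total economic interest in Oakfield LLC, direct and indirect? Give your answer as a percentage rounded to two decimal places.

70.15%

Chidi reaches Oakfield along 4 paths.
Via Arbor: 80% × 6% = 4.8%.
Via Nordquist → Arbor: 97% × 6% × 6% = 0.3492%.
Via Halcyon: 100% × 46% = 46%.
Direct stake: 19% = 19%.
Total: 4.8% + 0.3492% + 46% + 19% = 70.1492%.
Rounded: 70.15%.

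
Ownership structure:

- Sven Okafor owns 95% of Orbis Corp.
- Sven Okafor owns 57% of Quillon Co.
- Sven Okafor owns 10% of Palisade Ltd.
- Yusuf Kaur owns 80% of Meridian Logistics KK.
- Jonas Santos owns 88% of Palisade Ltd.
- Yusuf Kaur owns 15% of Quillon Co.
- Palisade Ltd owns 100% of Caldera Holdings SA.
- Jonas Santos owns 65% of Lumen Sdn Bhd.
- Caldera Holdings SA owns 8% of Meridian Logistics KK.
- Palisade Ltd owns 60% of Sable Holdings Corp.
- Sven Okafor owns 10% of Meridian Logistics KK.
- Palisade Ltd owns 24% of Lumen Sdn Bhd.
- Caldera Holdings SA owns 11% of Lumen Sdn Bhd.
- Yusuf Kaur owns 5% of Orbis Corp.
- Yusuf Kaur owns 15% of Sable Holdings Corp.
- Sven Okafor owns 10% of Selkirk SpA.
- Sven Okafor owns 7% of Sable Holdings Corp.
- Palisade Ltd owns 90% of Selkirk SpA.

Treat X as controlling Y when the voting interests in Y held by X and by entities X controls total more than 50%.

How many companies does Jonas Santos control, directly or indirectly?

5

Jonas holds 88% of Palisade, so Jonas controls Palisade.
Palisade holds 90% of Selkirk, so Jonas controls Selkirk.
Palisade holds 60% of Sable, so Jonas controls Sable.
Palisade holds 100% of Caldera, so Jonas controls Caldera.
Palisade and Jonas and Caldera together hold 24% + 65% + 11% = 100% of Lumen, so Jonas controls Lumen.
No other company's threshold is met.
Jonas controls 5 companies.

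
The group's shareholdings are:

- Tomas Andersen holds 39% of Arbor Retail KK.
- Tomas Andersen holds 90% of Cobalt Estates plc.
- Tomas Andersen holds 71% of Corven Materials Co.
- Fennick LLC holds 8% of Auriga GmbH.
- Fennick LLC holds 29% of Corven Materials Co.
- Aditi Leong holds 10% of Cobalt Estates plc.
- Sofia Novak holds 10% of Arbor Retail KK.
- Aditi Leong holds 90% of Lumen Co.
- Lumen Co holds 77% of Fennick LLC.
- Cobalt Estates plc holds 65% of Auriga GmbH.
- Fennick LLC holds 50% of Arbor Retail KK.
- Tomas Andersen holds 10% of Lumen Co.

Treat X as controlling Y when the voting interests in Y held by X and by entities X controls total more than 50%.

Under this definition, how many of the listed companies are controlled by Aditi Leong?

2

Aditi holds 90% of Lumen, so Aditi controls Lumen.
Lumen holds 77% of Fennick, so Aditi controls Fennick.
No other company's threshold is met.
Aditi controls 2 companies.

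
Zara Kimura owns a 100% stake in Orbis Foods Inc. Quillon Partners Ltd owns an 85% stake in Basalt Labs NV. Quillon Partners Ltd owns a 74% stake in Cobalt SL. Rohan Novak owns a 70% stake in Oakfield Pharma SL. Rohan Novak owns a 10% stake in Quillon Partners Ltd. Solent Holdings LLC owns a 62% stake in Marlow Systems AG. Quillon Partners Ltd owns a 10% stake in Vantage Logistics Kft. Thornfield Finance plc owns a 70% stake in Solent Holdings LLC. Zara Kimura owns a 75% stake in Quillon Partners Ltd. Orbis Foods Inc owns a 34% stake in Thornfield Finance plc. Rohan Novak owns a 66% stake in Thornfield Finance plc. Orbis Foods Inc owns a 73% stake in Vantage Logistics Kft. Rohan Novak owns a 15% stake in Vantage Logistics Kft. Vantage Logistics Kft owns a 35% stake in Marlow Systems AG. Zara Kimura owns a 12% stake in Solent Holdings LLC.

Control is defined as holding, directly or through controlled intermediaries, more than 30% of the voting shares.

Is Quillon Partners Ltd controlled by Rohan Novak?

Rohan holds 66% of Thornfield, so Rohan controls Thornfield.
Rohan holds 70% of Oakfield, so Rohan controls Oakfield.
Thornfield holds 70% of Solent, so Rohan controls Solent.
Solent holds 62% of Marlow, so Rohan controls Marlow.
In Quillon, Rohan's side holds only 10%, not > 30%.
So Rohan does not control Quillon.

No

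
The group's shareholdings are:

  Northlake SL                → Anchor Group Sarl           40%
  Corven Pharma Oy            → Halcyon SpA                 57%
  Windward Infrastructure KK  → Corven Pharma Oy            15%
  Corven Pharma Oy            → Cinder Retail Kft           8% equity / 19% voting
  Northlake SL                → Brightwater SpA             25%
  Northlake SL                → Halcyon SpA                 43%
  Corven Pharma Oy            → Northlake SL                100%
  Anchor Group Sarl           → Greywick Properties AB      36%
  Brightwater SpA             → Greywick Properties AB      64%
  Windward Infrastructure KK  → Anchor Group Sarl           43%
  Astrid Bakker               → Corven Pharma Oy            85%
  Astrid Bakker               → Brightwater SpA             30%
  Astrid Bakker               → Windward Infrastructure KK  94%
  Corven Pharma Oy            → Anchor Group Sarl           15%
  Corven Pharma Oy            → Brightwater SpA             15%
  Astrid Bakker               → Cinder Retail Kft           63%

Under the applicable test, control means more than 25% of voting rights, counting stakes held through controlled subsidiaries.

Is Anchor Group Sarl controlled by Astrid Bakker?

Yes

Astrid holds 94% of Windward, so Astrid controls Windward.
Astrid and Windward together hold 85% + 15% = 100% of Corven, so Astrid controls Corven.
Corven holds 100% of Northlake, so Astrid controls Northlake.
Windward and Corven and Northlake together hold 43% + 15% + 40% = 98% of Anchor, so Astrid controls Anchor.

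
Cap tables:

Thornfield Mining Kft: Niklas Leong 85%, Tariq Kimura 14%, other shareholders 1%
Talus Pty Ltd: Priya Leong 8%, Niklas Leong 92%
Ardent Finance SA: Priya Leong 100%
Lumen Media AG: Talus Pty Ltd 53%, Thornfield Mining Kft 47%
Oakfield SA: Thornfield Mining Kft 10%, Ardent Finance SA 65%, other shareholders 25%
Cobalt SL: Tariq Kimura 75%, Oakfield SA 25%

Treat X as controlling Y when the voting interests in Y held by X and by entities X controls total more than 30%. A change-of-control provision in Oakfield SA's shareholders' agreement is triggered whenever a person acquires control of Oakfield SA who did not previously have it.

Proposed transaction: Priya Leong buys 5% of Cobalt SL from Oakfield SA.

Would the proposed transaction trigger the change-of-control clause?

The purchase adds only to Priya's holdings (Oakfield's stake shrinks), so Priya is the only person who could newly come to control Oakfield.
Priya holds 100% of Ardent, so Priya controls Ardent.
Ardent holds 65% of Oakfield, so Priya controls Oakfield.
So Priya already controls Oakfield before the transaction.
After the purchase, Priya holds 5% of Cobalt directly, and Oakfield's stake falls to 20%.
Priya controlled Oakfield already, so this is not a new person acquiring control; every other person's position is unchanged or reduced.
No new person acquires control, so the clause is not triggered.

No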